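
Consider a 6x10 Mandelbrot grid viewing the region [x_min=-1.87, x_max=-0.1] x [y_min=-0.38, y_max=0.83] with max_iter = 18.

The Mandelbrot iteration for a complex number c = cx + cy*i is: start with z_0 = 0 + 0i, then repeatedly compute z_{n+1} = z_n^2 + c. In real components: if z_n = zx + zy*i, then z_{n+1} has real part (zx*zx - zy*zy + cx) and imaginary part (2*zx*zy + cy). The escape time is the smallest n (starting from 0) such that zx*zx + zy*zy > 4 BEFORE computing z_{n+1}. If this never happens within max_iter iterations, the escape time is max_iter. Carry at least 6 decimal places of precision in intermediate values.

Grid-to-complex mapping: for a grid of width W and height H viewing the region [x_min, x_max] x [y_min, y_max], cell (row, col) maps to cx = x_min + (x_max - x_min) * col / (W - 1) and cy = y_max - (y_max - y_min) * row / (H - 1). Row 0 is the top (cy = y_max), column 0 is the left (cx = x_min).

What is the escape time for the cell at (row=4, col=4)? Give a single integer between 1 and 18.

z_0 = 0 + 0i, c = -0.4540 + 0.2922i
Iter 1: z = -0.4540 + 0.2922i, |z|^2 = 0.2915
Iter 2: z = -0.3333 + 0.0269i, |z|^2 = 0.1118
Iter 3: z = -0.3436 + 0.2743i, |z|^2 = 0.1933
Iter 4: z = -0.4111 + 0.1037i, |z|^2 = 0.1798
Iter 5: z = -0.2957 + 0.2070i, |z|^2 = 0.1303
Iter 6: z = -0.4094 + 0.1698i, |z|^2 = 0.1964
Iter 7: z = -0.3152 + 0.1532i, |z|^2 = 0.1228
Iter 8: z = -0.3781 + 0.1956i, |z|^2 = 0.1812
Iter 9: z = -0.3493 + 0.1443i, |z|^2 = 0.1428
Iter 10: z = -0.3528 + 0.1914i, |z|^2 = 0.1611
Iter 11: z = -0.3662 + 0.1572i, |z|^2 = 0.1588
Iter 12: z = -0.3446 + 0.1771i, |z|^2 = 0.1501
Iter 13: z = -0.3666 + 0.1701i, |z|^2 = 0.1634
Iter 14: z = -0.3485 + 0.1675i, |z|^2 = 0.1495
Iter 15: z = -0.3606 + 0.1755i, |z|^2 = 0.1608
Iter 16: z = -0.3548 + 0.1657i, |z|^2 = 0.1533
Iter 17: z = -0.3556 + 0.1747i, |z|^2 = 0.1569

Answer: 18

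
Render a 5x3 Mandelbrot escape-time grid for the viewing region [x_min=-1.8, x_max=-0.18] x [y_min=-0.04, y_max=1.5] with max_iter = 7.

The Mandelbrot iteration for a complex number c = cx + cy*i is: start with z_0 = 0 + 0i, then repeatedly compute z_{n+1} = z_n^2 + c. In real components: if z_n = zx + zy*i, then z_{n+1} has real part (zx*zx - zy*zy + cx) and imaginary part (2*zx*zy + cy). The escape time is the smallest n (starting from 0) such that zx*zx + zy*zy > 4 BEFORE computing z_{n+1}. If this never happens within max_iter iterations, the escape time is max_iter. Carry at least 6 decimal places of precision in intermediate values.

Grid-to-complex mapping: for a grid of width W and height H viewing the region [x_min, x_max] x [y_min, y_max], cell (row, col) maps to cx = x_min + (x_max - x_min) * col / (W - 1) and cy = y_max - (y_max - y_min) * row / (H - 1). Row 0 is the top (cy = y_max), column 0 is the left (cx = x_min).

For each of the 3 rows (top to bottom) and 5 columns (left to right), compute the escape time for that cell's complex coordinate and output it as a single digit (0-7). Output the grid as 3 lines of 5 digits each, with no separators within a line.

(row=0, col=0): c = -1.8000 + 1.5000i → escape time 1
(row=0, col=1): c = -1.3950 + 1.5000i → escape time 1
(row=0, col=2): c = -0.9900 + 1.5000i → escape time 2
(row=0, col=3): c = -0.5850 + 1.5000i → escape time 2
(row=0, col=4): c = -0.1800 + 1.5000i → escape time 2
(row=1, col=0): c = -1.8000 + 0.7300i → escape time 2
(row=1, col=1): c = -1.3950 + 0.7300i → escape time 3
(row=1, col=2): c = -0.9900 + 0.7300i → escape time 4
(row=1, col=3): c = -0.5850 + 0.7300i → escape time 6
(row=1, col=4): c = -0.1800 + 0.7300i → escape time 7
(row=2, col=0): c = -1.8000 + -0.0400i → escape time 7
(row=2, col=1): c = -1.3950 + -0.0400i → escape time 7
(row=2, col=2): c = -0.9900 + -0.0400i → escape time 7
(row=2, col=3): c = -0.5850 + -0.0400i → escape time 7
(row=2, col=4): c = -0.1800 + -0.0400i → escape time 7

Answer: 11222
23467
77777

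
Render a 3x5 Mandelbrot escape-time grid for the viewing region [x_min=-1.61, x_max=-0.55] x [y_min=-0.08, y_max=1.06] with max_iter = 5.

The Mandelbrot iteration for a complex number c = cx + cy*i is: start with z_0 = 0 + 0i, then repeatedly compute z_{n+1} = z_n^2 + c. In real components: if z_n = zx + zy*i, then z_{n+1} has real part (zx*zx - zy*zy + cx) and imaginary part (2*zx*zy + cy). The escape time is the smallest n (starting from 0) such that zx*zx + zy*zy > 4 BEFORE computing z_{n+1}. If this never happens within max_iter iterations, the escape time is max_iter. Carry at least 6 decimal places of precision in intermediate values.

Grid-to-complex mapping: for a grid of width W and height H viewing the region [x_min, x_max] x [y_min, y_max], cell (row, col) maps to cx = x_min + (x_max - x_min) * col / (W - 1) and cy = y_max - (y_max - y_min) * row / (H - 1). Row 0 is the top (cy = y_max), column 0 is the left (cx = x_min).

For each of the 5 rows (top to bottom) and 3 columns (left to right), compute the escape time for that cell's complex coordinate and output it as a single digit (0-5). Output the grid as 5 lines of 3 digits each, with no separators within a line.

(row=0, col=0): c = -1.6100 + 1.0600i → escape time 2
(row=0, col=1): c = -1.0800 + 1.0600i → escape time 3
(row=0, col=2): c = -0.5500 + 1.0600i → escape time 4
(row=1, col=0): c = -1.6100 + 0.7750i → escape time 3
(row=1, col=1): c = -1.0800 + 0.7750i → escape time 3
(row=1, col=2): c = -0.5500 + 0.7750i → escape time 5
(row=2, col=0): c = -1.6100 + 0.4900i → escape time 3
(row=2, col=1): c = -1.0800 + 0.4900i → escape time 5
(row=2, col=2): c = -0.5500 + 0.4900i → escape time 5
(row=3, col=0): c = -1.6100 + 0.2050i → escape time 5
(row=3, col=1): c = -1.0800 + 0.2050i → escape time 5
(row=3, col=2): c = -0.5500 + 0.2050i → escape time 5
(row=4, col=0): c = -1.6100 + -0.0800i → escape time 5
(row=4, col=1): c = -1.0800 + -0.0800i → escape time 5
(row=4, col=2): c = -0.5500 + -0.0800i → escape time 5

Answer: 234
335
355
555
555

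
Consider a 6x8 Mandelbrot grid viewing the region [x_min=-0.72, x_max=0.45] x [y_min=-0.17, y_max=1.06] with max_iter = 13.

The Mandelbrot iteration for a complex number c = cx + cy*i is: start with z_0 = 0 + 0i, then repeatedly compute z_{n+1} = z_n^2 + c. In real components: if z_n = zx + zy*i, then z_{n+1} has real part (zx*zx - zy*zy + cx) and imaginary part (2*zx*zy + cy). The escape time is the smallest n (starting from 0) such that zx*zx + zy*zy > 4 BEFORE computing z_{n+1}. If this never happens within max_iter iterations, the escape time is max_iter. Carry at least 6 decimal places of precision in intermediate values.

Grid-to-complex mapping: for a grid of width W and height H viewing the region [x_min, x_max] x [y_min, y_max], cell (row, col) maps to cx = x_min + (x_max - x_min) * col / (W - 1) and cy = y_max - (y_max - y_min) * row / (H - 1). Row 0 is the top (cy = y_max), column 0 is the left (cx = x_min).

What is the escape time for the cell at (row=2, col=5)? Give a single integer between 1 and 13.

Answer: 4

Derivation:
z_0 = 0 + 0i, c = 0.4500 + 0.7086i
Iter 1: z = 0.4500 + 0.7086i, |z|^2 = 0.7046
Iter 2: z = 0.1504 + 1.3463i, |z|^2 = 1.8351
Iter 3: z = -1.3399 + 1.1136i, |z|^2 = 3.0353
Iter 4: z = 1.0051 + -2.2756i, |z|^2 = 6.1885
Escaped at iteration 4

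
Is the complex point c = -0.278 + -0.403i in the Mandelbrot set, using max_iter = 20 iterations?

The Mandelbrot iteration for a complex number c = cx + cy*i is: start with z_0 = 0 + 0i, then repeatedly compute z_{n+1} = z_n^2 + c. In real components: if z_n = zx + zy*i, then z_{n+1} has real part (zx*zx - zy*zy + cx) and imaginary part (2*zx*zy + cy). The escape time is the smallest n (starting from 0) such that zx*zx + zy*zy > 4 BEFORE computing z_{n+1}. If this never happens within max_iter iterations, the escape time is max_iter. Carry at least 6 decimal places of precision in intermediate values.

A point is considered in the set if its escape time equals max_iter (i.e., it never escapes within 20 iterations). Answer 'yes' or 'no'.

z_0 = 0 + 0i, c = -0.2780 + -0.4030i
Iter 1: z = -0.2780 + -0.4030i, |z|^2 = 0.2397
Iter 2: z = -0.3631 + -0.1789i, |z|^2 = 0.1639
Iter 3: z = -0.1782 + -0.2731i, |z|^2 = 0.1063
Iter 4: z = -0.3208 + -0.3057i, |z|^2 = 0.1964
Iter 5: z = -0.2685 + -0.2068i, |z|^2 = 0.1149
Iter 6: z = -0.2487 + -0.2919i, |z|^2 = 0.1471
Iter 7: z = -0.3014 + -0.2578i, |z|^2 = 0.1573
Iter 8: z = -0.2536 + -0.2476i, |z|^2 = 0.1256
Iter 9: z = -0.2750 + -0.2774i, |z|^2 = 0.1526
Iter 10: z = -0.2793 + -0.2504i, |z|^2 = 0.1408
Iter 11: z = -0.2627 + -0.2631i, |z|^2 = 0.1382
Iter 12: z = -0.2782 + -0.2648i, |z|^2 = 0.1475
Iter 13: z = -0.2707 + -0.2557i, |z|^2 = 0.1387
Iter 14: z = -0.2701 + -0.2646i, |z|^2 = 0.1429
Iter 15: z = -0.2751 + -0.2601i, |z|^2 = 0.1433
Iter 16: z = -0.2700 + -0.2599i, |z|^2 = 0.1405
Iter 17: z = -0.2727 + -0.2626i, |z|^2 = 0.1433
Iter 18: z = -0.2726 + -0.2598i, |z|^2 = 0.1418
Iter 19: z = -0.2712 + -0.2614i, |z|^2 = 0.1418
Did not escape in 20 iterations → in set

Answer: yes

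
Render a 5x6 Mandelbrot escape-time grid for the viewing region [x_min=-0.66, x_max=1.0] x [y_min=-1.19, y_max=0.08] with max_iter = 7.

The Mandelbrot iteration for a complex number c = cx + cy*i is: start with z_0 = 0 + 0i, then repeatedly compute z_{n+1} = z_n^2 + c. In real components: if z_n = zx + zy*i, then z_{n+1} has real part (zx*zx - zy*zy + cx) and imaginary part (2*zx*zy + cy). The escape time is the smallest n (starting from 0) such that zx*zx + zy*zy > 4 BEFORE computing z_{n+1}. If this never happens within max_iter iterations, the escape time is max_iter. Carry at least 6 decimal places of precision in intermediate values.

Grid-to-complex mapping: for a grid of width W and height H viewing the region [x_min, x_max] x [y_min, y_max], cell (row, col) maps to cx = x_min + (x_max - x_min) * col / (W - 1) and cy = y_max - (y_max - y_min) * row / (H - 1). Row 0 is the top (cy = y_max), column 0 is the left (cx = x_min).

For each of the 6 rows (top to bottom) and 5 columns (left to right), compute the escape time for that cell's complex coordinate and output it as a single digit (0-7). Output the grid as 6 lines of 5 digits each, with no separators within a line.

Answer: 77742
77742
77742
67732
47422
33222

Derivation:
(row=0, col=0): c = -0.6600 + 0.0800i → escape time 7
(row=0, col=1): c = -0.2450 + 0.0800i → escape time 7
(row=0, col=2): c = 0.1700 + 0.0800i → escape time 7
(row=0, col=3): c = 0.5850 + 0.0800i → escape time 4
(row=0, col=4): c = 1.0000 + 0.0800i → escape time 2
(row=1, col=0): c = -0.6600 + -0.1740i → escape time 7
(row=1, col=1): c = -0.2450 + -0.1740i → escape time 7
(row=1, col=2): c = 0.1700 + -0.1740i → escape time 7
(row=1, col=3): c = 0.5850 + -0.1740i → escape time 4
(row=1, col=4): c = 1.0000 + -0.1740i → escape time 2
(row=2, col=0): c = -0.6600 + -0.4280i → escape time 7
(row=2, col=1): c = -0.2450 + -0.4280i → escape time 7
(row=2, col=2): c = 0.1700 + -0.4280i → escape time 7
(row=2, col=3): c = 0.5850 + -0.4280i → escape time 4
(row=2, col=4): c = 1.0000 + -0.4280i → escape time 2
(row=3, col=0): c = -0.6600 + -0.6820i → escape time 6
(row=3, col=1): c = -0.2450 + -0.6820i → escape time 7
(row=3, col=2): c = 0.1700 + -0.6820i → escape time 7
(row=3, col=3): c = 0.5850 + -0.6820i → escape time 3
(row=3, col=4): c = 1.0000 + -0.6820i → escape time 2
(row=4, col=0): c = -0.6600 + -0.9360i → escape time 4
(row=4, col=1): c = -0.2450 + -0.9360i → escape time 7
(row=4, col=2): c = 0.1700 + -0.9360i → escape time 4
(row=4, col=3): c = 0.5850 + -0.9360i → escape time 2
(row=4, col=4): c = 1.0000 + -0.9360i → escape time 2
(row=5, col=0): c = -0.6600 + -1.1900i → escape time 3
(row=5, col=1): c = -0.2450 + -1.1900i → escape time 3
(row=5, col=2): c = 0.1700 + -1.1900i → escape time 2
(row=5, col=3): c = 0.5850 + -1.1900i → escape time 2
(row=5, col=4): c = 1.0000 + -1.1900i → escape time 2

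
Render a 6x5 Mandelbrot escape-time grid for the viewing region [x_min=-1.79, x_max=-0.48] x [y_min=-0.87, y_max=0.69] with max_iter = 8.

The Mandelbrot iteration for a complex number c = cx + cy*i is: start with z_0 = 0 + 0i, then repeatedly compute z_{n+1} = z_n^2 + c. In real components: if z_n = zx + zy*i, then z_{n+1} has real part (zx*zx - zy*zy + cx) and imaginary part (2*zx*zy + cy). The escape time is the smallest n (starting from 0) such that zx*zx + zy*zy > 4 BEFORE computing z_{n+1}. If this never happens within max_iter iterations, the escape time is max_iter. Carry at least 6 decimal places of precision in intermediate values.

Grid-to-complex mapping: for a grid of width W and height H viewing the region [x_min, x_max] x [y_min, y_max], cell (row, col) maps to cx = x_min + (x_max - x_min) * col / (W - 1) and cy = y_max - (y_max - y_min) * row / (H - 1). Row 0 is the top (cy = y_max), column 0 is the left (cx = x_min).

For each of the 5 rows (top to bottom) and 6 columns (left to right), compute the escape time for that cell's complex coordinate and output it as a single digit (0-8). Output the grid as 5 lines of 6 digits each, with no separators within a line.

Answer: 233458
458888
478888
335578
233345

Derivation:
(row=0, col=0): c = -1.7900 + 0.6900i → escape time 2
(row=0, col=1): c = -1.5280 + 0.6900i → escape time 3
(row=0, col=2): c = -1.2660 + 0.6900i → escape time 3
(row=0, col=3): c = -1.0040 + 0.6900i → escape time 4
(row=0, col=4): c = -0.7420 + 0.6900i → escape time 5
(row=0, col=5): c = -0.4800 + 0.6900i → escape time 8
(row=1, col=0): c = -1.7900 + 0.3000i → escape time 4
(row=1, col=1): c = -1.5280 + 0.3000i → escape time 5
(row=1, col=2): c = -1.2660 + 0.3000i → escape time 8
(row=1, col=3): c = -1.0040 + 0.3000i → escape time 8
(row=1, col=4): c = -0.7420 + 0.3000i → escape time 8
(row=1, col=5): c = -0.4800 + 0.3000i → escape time 8
(row=2, col=0): c = -1.7900 + -0.0900i → escape time 4
(row=2, col=1): c = -1.5280 + -0.0900i → escape time 7
(row=2, col=2): c = -1.2660 + -0.0900i → escape time 8
(row=2, col=3): c = -1.0040 + -0.0900i → escape time 8
(row=2, col=4): c = -0.7420 + -0.0900i → escape time 8
(row=2, col=5): c = -0.4800 + -0.0900i → escape time 8
(row=3, col=0): c = -1.7900 + -0.4800i → escape time 3
(row=3, col=1): c = -1.5280 + -0.4800i → escape time 3
(row=3, col=2): c = -1.2660 + -0.4800i → escape time 5
(row=3, col=3): c = -1.0040 + -0.4800i → escape time 5
(row=3, col=4): c = -0.7420 + -0.4800i → escape time 7
(row=3, col=5): c = -0.4800 + -0.4800i → escape time 8
(row=4, col=0): c = -1.7900 + -0.8700i → escape time 2
(row=4, col=1): c = -1.5280 + -0.8700i → escape time 3
(row=4, col=2): c = -1.2660 + -0.8700i → escape time 3
(row=4, col=3): c = -1.0040 + -0.8700i → escape time 3
(row=4, col=4): c = -0.7420 + -0.8700i → escape time 4
(row=4, col=5): c = -0.4800 + -0.8700i → escape time 5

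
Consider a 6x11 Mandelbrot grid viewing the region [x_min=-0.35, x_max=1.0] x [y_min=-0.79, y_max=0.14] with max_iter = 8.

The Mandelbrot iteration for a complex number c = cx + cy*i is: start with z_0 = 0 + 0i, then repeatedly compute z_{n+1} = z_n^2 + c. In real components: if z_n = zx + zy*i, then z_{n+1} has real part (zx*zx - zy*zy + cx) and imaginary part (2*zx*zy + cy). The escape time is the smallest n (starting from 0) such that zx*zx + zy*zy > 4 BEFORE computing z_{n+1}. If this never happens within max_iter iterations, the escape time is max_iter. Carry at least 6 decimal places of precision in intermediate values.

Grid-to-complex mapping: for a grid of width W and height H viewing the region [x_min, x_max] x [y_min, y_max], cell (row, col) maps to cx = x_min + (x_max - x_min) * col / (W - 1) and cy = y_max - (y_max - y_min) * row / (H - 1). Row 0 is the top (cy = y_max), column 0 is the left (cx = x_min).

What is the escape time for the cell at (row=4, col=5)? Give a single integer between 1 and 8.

z_0 = 0 + 0i, c = 1.0000 + -0.2320i
Iter 1: z = 1.0000 + -0.2320i, |z|^2 = 1.0538
Iter 2: z = 1.9462 + -0.6960i, |z|^2 = 4.2720
Escaped at iteration 2

Answer: 2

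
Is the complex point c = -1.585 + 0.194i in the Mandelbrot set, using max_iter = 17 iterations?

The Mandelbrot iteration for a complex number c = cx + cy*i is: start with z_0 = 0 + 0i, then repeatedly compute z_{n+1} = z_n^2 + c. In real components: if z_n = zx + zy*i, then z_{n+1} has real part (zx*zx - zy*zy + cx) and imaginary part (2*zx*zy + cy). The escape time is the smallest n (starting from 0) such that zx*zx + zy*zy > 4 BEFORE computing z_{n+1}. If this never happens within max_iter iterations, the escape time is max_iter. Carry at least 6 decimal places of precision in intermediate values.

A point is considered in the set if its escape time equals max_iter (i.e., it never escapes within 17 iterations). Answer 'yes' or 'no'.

Answer: no

Derivation:
z_0 = 0 + 0i, c = -1.5850 + 0.1940i
Iter 1: z = -1.5850 + 0.1940i, |z|^2 = 2.5499
Iter 2: z = 0.8896 + -0.4210i, |z|^2 = 0.9686
Iter 3: z = -0.9709 + -0.5550i, |z|^2 = 1.2506
Iter 4: z = -0.9505 + 1.2716i, |z|^2 = 2.5205
Iter 5: z = -2.2987 + -2.2233i, |z|^2 = 10.2271
Escaped at iteration 5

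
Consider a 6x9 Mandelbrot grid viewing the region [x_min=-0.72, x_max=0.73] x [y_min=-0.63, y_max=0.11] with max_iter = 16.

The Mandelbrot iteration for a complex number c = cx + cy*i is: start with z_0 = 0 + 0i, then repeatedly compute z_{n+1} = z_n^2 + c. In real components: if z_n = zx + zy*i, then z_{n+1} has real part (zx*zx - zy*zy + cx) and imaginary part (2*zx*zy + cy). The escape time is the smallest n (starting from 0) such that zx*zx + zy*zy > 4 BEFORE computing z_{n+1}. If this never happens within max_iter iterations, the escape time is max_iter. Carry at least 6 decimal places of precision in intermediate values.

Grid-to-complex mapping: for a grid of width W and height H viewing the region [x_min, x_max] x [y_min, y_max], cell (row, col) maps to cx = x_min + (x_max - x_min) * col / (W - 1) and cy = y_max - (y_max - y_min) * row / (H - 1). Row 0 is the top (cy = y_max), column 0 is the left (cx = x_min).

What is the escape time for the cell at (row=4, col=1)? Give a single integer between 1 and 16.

Answer: 16

Derivation:
z_0 = 0 + 0i, c = -0.4300 + -0.2600i
Iter 1: z = -0.4300 + -0.2600i, |z|^2 = 0.2525
Iter 2: z = -0.3127 + -0.0364i, |z|^2 = 0.0991
Iter 3: z = -0.3335 + -0.2372i, |z|^2 = 0.1675
Iter 4: z = -0.3750 + -0.1017i, |z|^2 = 0.1510
Iter 5: z = -0.2997 + -0.1837i, |z|^2 = 0.1236
Iter 6: z = -0.3739 + -0.1499i, |z|^2 = 0.1623
Iter 7: z = -0.3127 + -0.1479i, |z|^2 = 0.1196
Iter 8: z = -0.3541 + -0.1675i, |z|^2 = 0.1535
Iter 9: z = -0.3327 + -0.1414i, |z|^2 = 0.1306
Iter 10: z = -0.3393 + -0.1660i, |z|^2 = 0.1427
Iter 11: z = -0.3424 + -0.1474i, |z|^2 = 0.1390
Iter 12: z = -0.3345 + -0.1591i, |z|^2 = 0.1372
Iter 13: z = -0.3434 + -0.1536i, |z|^2 = 0.1415
Iter 14: z = -0.3356 + -0.1545i, |z|^2 = 0.1365
Iter 15: z = -0.3412 + -0.1563i, |z|^2 = 0.1409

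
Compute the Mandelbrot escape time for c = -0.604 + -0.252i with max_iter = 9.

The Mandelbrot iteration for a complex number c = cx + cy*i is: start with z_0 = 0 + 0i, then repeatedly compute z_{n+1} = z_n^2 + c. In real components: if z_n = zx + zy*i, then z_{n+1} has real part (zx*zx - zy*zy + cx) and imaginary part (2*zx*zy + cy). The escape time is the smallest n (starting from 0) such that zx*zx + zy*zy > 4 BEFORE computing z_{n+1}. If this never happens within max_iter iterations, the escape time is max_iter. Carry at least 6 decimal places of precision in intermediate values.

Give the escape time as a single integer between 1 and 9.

Answer: 9

Derivation:
z_0 = 0 + 0i, c = -0.6040 + -0.2520i
Iter 1: z = -0.6040 + -0.2520i, |z|^2 = 0.4283
Iter 2: z = -0.3027 + 0.0524i, |z|^2 = 0.0944
Iter 3: z = -0.5151 + -0.2837i, |z|^2 = 0.3459
Iter 4: z = -0.4191 + 0.0403i, |z|^2 = 0.1773
Iter 5: z = -0.4299 + -0.2858i, |z|^2 = 0.2665
Iter 6: z = -0.5008 + -0.0062i, |z|^2 = 0.2509
Iter 7: z = -0.3532 + -0.2457i, |z|^2 = 0.1851
Iter 8: z = -0.5396 + -0.0784i, |z|^2 = 0.2974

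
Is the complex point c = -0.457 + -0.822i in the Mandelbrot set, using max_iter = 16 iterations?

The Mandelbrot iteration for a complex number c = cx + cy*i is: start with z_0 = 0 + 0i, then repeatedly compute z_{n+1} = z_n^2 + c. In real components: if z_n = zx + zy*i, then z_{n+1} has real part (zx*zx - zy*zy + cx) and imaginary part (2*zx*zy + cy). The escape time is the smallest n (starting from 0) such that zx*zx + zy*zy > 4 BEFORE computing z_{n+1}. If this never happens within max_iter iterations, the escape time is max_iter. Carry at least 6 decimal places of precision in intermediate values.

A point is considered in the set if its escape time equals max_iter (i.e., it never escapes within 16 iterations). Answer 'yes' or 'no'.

z_0 = 0 + 0i, c = -0.4570 + -0.8220i
Iter 1: z = -0.4570 + -0.8220i, |z|^2 = 0.8845
Iter 2: z = -0.9238 + -0.0707i, |z|^2 = 0.8585
Iter 3: z = 0.3915 + -0.6914i, |z|^2 = 0.6313
Iter 4: z = -0.7818 + -1.3633i, |z|^2 = 2.4698
Iter 5: z = -1.7045 + 1.3096i, |z|^2 = 4.6203
Escaped at iteration 5

Answer: no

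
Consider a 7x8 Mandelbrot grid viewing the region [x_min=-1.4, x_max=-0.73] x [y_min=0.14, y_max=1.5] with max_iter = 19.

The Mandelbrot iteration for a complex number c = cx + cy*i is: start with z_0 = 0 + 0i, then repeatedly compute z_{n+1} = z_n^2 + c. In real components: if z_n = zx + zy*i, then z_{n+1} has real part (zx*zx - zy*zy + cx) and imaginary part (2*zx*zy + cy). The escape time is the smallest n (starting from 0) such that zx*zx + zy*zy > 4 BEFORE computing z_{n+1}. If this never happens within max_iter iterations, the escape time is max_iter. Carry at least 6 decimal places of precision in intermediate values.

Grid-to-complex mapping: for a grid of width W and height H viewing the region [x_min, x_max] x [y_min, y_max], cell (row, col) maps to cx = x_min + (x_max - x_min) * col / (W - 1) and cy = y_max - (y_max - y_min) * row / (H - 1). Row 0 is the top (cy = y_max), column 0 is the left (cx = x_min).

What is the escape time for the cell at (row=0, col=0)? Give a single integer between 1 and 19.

z_0 = 0 + 0i, c = -1.4000 + 1.5000i
Iter 1: z = -1.4000 + 1.5000i, |z|^2 = 4.2100
Escaped at iteration 1

Answer: 1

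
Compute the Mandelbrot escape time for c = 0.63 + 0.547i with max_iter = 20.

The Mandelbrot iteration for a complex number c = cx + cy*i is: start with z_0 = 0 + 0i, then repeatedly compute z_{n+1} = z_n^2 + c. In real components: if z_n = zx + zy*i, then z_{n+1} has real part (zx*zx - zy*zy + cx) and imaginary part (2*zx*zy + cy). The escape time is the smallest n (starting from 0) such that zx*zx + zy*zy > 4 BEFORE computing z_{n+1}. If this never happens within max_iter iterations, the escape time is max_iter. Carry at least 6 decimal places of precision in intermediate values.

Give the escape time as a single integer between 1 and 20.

z_0 = 0 + 0i, c = 0.6300 + 0.5470i
Iter 1: z = 0.6300 + 0.5470i, |z|^2 = 0.6961
Iter 2: z = 0.7277 + 1.2362i, |z|^2 = 2.0578
Iter 3: z = -0.3687 + 2.3462i, |z|^2 = 5.6405
Escaped at iteration 3

Answer: 3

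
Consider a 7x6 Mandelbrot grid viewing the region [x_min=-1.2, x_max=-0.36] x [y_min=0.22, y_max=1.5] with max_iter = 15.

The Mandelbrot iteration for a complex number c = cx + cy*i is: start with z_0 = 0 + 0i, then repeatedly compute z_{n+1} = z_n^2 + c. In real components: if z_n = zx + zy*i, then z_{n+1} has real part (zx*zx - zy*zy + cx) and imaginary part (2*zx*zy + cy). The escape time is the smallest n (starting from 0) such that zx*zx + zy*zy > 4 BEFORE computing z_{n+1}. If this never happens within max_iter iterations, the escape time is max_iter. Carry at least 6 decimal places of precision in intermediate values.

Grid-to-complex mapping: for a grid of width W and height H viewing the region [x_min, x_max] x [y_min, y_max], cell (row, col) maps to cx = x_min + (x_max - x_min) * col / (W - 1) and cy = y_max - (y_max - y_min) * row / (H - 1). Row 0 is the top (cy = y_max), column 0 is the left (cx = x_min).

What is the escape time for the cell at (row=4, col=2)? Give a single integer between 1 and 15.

z_0 = 0 + 0i, c = -0.9200 + 0.4760i
Iter 1: z = -0.9200 + 0.4760i, |z|^2 = 1.0730
Iter 2: z = -0.3002 + -0.3998i, |z|^2 = 0.2500
Iter 3: z = -0.9898 + 0.7160i, |z|^2 = 1.4924
Iter 4: z = -0.4531 + -0.9414i, |z|^2 = 1.0916
Iter 5: z = -1.6010 + 1.3291i, |z|^2 = 4.3297
Escaped at iteration 5

Answer: 5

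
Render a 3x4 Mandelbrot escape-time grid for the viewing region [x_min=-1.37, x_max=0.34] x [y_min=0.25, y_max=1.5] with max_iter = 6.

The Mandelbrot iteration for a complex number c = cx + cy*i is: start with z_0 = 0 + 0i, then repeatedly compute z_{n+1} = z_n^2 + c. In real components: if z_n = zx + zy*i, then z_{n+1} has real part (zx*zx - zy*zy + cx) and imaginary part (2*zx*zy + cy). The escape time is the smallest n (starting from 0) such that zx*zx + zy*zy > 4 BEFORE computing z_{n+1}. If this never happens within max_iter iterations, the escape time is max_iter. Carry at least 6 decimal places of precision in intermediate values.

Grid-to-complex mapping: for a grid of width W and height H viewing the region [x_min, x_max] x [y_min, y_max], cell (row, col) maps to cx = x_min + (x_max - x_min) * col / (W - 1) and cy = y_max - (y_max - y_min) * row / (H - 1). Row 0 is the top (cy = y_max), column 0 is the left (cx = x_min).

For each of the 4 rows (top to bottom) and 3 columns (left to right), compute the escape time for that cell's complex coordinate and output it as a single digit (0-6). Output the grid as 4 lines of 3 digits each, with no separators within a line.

Answer: 122
343
366
666

Derivation:
(row=0, col=0): c = -1.3700 + 1.5000i → escape time 1
(row=0, col=1): c = -0.5150 + 1.5000i → escape time 2
(row=0, col=2): c = 0.3400 + 1.5000i → escape time 2
(row=1, col=0): c = -1.3700 + 1.0833i → escape time 3
(row=1, col=1): c = -0.5150 + 1.0833i → escape time 4
(row=1, col=2): c = 0.3400 + 1.0833i → escape time 3
(row=2, col=0): c = -1.3700 + 0.6667i → escape time 3
(row=2, col=1): c = -0.5150 + 0.6667i → escape time 6
(row=2, col=2): c = 0.3400 + 0.6667i → escape time 6
(row=3, col=0): c = -1.3700 + 0.2500i → escape time 6
(row=3, col=1): c = -0.5150 + 0.2500i → escape time 6
(row=3, col=2): c = 0.3400 + 0.2500i → escape time 6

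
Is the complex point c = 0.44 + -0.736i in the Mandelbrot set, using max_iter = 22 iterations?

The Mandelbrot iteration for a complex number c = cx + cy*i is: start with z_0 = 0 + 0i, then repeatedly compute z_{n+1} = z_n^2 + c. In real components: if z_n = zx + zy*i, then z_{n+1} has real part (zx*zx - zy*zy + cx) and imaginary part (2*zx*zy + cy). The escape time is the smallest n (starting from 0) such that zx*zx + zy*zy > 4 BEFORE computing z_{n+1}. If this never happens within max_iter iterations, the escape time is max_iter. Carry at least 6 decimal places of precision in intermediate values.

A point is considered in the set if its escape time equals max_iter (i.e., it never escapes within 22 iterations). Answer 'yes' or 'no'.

z_0 = 0 + 0i, c = 0.4400 + -0.7360i
Iter 1: z = 0.4400 + -0.7360i, |z|^2 = 0.7353
Iter 2: z = 0.0919 + -1.3837i, |z|^2 = 1.9230
Iter 3: z = -1.4661 + -0.9903i, |z|^2 = 3.1303
Iter 4: z = 1.6088 + 2.1679i, |z|^2 = 7.2879
Escaped at iteration 4

Answer: no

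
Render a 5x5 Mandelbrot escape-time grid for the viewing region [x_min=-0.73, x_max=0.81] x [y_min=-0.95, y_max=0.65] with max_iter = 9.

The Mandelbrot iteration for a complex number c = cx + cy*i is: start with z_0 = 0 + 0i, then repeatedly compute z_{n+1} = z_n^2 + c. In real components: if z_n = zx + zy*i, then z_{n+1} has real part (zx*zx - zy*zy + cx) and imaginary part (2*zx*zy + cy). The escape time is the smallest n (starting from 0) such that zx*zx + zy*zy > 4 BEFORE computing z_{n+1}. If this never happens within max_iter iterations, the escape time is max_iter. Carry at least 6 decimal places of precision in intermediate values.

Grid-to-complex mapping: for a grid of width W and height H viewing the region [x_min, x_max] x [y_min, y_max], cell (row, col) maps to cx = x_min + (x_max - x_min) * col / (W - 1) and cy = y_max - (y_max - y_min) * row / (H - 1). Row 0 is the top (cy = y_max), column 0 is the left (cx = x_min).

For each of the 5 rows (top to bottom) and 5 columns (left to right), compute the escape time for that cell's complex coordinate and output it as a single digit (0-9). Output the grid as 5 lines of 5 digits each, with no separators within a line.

Answer: 59963
99993
99983
69963
45632

Derivation:
(row=0, col=0): c = -0.7300 + 0.6500i → escape time 5
(row=0, col=1): c = -0.3450 + 0.6500i → escape time 9
(row=0, col=2): c = 0.0400 + 0.6500i → escape time 9
(row=0, col=3): c = 0.4250 + 0.6500i → escape time 6
(row=0, col=4): c = 0.8100 + 0.6500i → escape time 3
(row=1, col=0): c = -0.7300 + 0.2500i → escape time 9
(row=1, col=1): c = -0.3450 + 0.2500i → escape time 9
(row=1, col=2): c = 0.0400 + 0.2500i → escape time 9
(row=1, col=3): c = 0.4250 + 0.2500i → escape time 9
(row=1, col=4): c = 0.8100 + 0.2500i → escape time 3
(row=2, col=0): c = -0.7300 + -0.1500i → escape time 9
(row=2, col=1): c = -0.3450 + -0.1500i → escape time 9
(row=2, col=2): c = 0.0400 + -0.1500i → escape time 9
(row=2, col=3): c = 0.4250 + -0.1500i → escape time 8
(row=2, col=4): c = 0.8100 + -0.1500i → escape time 3
(row=3, col=0): c = -0.7300 + -0.5500i → escape time 6
(row=3, col=1): c = -0.3450 + -0.5500i → escape time 9
(row=3, col=2): c = 0.0400 + -0.5500i → escape time 9
(row=3, col=3): c = 0.4250 + -0.5500i → escape time 6
(row=3, col=4): c = 0.8100 + -0.5500i → escape time 3
(row=4, col=0): c = -0.7300 + -0.9500i → escape time 4
(row=4, col=1): c = -0.3450 + -0.9500i → escape time 5
(row=4, col=2): c = 0.0400 + -0.9500i → escape time 6
(row=4, col=3): c = 0.4250 + -0.9500i → escape time 3
(row=4, col=4): c = 0.8100 + -0.9500i → escape time 2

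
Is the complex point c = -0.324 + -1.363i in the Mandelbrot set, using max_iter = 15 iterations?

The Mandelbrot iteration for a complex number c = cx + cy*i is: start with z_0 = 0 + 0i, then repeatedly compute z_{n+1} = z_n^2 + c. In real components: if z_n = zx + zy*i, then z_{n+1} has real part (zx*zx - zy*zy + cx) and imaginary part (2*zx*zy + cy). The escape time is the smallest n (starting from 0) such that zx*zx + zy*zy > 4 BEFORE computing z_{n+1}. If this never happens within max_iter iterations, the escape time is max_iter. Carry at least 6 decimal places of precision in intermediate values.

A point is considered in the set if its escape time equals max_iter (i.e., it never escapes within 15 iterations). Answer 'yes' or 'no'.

Answer: no

Derivation:
z_0 = 0 + 0i, c = -0.3240 + -1.3630i
Iter 1: z = -0.3240 + -1.3630i, |z|^2 = 1.9627
Iter 2: z = -2.0768 + -0.4798i, |z|^2 = 4.5433
Escaped at iteration 2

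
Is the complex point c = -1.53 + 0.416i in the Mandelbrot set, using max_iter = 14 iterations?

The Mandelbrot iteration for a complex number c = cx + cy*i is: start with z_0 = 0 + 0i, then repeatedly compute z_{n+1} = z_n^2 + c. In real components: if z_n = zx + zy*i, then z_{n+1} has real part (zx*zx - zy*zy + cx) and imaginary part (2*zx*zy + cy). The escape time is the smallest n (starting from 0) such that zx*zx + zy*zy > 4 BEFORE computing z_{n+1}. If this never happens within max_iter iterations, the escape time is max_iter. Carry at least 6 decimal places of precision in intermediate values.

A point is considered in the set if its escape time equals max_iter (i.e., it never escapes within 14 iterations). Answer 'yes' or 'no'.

Answer: no

Derivation:
z_0 = 0 + 0i, c = -1.5300 + 0.4160i
Iter 1: z = -1.5300 + 0.4160i, |z|^2 = 2.5140
Iter 2: z = 0.6378 + -0.8570i, |z|^2 = 1.1412
Iter 3: z = -1.8575 + -0.6772i, |z|^2 = 3.9091
Iter 4: z = 1.4618 + 2.9319i, |z|^2 = 10.7329
Escaped at iteration 4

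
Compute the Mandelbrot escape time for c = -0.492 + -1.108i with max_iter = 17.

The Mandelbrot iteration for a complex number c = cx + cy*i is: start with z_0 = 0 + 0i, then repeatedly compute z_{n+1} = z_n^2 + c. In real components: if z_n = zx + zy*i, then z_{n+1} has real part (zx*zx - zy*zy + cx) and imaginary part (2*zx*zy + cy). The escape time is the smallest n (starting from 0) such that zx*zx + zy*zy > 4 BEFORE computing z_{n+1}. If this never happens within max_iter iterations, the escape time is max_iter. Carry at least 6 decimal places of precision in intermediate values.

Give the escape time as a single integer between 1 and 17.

z_0 = 0 + 0i, c = -0.4920 + -1.1080i
Iter 1: z = -0.4920 + -1.1080i, |z|^2 = 1.4697
Iter 2: z = -1.4776 + -0.0177i, |z|^2 = 2.1836
Iter 3: z = 1.6910 + -1.0556i, |z|^2 = 3.9738
Iter 4: z = 1.2531 + -4.6780i, |z|^2 = 23.4545
Escaped at iteration 4

Answer: 4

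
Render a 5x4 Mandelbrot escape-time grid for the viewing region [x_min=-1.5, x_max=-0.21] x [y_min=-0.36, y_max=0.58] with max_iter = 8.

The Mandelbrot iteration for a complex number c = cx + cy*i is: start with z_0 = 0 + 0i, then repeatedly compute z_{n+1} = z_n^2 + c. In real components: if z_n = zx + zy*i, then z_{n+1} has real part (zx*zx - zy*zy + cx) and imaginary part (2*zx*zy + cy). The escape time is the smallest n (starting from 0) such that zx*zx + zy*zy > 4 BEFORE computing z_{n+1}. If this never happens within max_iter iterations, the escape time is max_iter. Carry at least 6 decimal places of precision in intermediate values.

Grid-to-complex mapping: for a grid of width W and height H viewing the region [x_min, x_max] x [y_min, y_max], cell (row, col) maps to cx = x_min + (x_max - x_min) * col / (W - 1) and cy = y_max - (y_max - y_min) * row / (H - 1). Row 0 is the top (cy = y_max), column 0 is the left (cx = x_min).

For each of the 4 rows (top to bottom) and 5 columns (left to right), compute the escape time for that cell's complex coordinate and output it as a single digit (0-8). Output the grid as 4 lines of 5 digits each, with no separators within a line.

Answer: 34588
58888
88888
48788

Derivation:
(row=0, col=0): c = -1.5000 + 0.5800i → escape time 3
(row=0, col=1): c = -1.1775 + 0.5800i → escape time 4
(row=0, col=2): c = -0.8550 + 0.5800i → escape time 5
(row=0, col=3): c = -0.5325 + 0.5800i → escape time 8
(row=0, col=4): c = -0.2100 + 0.5800i → escape time 8
(row=1, col=0): c = -1.5000 + 0.2667i → escape time 5
(row=1, col=1): c = -1.1775 + 0.2667i → escape time 8
(row=1, col=2): c = -0.8550 + 0.2667i → escape time 8
(row=1, col=3): c = -0.5325 + 0.2667i → escape time 8
(row=1, col=4): c = -0.2100 + 0.2667i → escape time 8
(row=2, col=0): c = -1.5000 + -0.0467i → escape time 8
(row=2, col=1): c = -1.1775 + -0.0467i → escape time 8
(row=2, col=2): c = -0.8550 + -0.0467i → escape time 8
(row=2, col=3): c = -0.5325 + -0.0467i → escape time 8
(row=2, col=4): c = -0.2100 + -0.0467i → escape time 8
(row=3, col=0): c = -1.5000 + -0.3600i → escape time 4
(row=3, col=1): c = -1.1775 + -0.3600i → escape time 8
(row=3, col=2): c = -0.8550 + -0.3600i → escape time 7
(row=3, col=3): c = -0.5325 + -0.3600i → escape time 8
(row=3, col=4): c = -0.2100 + -0.3600i → escape time 8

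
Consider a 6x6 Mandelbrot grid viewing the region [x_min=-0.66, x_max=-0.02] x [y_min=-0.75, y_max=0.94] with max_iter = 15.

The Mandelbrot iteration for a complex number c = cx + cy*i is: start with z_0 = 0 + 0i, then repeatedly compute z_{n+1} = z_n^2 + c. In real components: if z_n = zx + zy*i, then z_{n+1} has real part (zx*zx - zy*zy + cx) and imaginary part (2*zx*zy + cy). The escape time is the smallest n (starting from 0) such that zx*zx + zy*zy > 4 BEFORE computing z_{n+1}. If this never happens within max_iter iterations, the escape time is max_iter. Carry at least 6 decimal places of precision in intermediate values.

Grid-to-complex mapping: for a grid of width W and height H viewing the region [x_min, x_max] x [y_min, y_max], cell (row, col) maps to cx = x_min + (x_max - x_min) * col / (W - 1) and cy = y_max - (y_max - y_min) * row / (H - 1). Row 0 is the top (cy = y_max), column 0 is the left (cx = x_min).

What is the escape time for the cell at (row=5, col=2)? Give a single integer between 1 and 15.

Answer: 7

Derivation:
z_0 = 0 + 0i, c = -0.4040 + -0.7500i
Iter 1: z = -0.4040 + -0.7500i, |z|^2 = 0.7257
Iter 2: z = -0.8033 + -0.1440i, |z|^2 = 0.6660
Iter 3: z = 0.2205 + -0.5187i, |z|^2 = 0.3176
Iter 4: z = -0.6244 + -0.9788i, |z|^2 = 1.3478
Iter 5: z = -0.9721 + 0.4722i, |z|^2 = 1.1680
Iter 6: z = 0.3180 + -1.6681i, |z|^2 = 2.8837
Iter 7: z = -3.0854 + -1.8111i, |z|^2 = 12.7997
Escaped at iteration 7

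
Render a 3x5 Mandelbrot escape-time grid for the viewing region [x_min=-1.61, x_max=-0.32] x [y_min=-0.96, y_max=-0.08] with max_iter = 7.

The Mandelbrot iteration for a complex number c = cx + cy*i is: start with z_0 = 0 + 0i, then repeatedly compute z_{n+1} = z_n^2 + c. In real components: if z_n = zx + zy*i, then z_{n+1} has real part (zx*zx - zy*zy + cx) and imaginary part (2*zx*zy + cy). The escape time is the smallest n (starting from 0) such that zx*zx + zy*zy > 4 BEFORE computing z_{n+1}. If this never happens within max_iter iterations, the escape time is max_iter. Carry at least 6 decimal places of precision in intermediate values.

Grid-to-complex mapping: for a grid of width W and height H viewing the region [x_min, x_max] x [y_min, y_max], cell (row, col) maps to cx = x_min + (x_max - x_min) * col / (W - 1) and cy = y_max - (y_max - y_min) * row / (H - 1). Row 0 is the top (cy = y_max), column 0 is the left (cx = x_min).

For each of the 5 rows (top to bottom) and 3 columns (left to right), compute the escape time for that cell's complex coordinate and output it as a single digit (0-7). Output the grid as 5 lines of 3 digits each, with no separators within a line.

(row=0, col=0): c = -1.6100 + -0.0800i → escape time 6
(row=0, col=1): c = -0.9650 + -0.0800i → escape time 7
(row=0, col=2): c = -0.3200 + -0.0800i → escape time 7
(row=1, col=0): c = -1.6100 + -0.3000i → escape time 4
(row=1, col=1): c = -0.9650 + -0.3000i → escape time 7
(row=1, col=2): c = -0.3200 + -0.3000i → escape time 7
(row=2, col=0): c = -1.6100 + -0.5200i → escape time 3
(row=2, col=1): c = -0.9650 + -0.5200i → escape time 5
(row=2, col=2): c = -0.3200 + -0.5200i → escape time 7
(row=3, col=0): c = -1.6100 + -0.7400i → escape time 3
(row=3, col=1): c = -0.9650 + -0.7400i → escape time 4
(row=3, col=2): c = -0.3200 + -0.7400i → escape time 7
(row=4, col=0): c = -1.6100 + -0.9600i → escape time 2
(row=4, col=1): c = -0.9650 + -0.9600i → escape time 3
(row=4, col=2): c = -0.3200 + -0.9600i → escape time 5

Answer: 677
477
357
347
235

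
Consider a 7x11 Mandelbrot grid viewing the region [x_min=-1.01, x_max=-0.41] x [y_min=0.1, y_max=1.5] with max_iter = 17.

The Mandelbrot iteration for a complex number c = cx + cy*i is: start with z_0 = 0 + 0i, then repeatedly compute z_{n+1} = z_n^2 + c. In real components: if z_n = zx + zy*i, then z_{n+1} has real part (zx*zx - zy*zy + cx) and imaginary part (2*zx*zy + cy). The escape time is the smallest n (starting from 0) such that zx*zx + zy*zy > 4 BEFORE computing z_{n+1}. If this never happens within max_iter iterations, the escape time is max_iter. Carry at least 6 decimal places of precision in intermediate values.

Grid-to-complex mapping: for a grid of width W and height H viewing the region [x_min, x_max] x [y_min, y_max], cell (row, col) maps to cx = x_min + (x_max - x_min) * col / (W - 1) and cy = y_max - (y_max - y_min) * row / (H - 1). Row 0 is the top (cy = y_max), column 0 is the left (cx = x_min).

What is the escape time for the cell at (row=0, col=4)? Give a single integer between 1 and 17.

Answer: 2

Derivation:
z_0 = 0 + 0i, c = -0.6100 + 1.5000i
Iter 1: z = -0.6100 + 1.5000i, |z|^2 = 2.6221
Iter 2: z = -2.4879 + -0.3300i, |z|^2 = 6.2985
Escaped at iteration 2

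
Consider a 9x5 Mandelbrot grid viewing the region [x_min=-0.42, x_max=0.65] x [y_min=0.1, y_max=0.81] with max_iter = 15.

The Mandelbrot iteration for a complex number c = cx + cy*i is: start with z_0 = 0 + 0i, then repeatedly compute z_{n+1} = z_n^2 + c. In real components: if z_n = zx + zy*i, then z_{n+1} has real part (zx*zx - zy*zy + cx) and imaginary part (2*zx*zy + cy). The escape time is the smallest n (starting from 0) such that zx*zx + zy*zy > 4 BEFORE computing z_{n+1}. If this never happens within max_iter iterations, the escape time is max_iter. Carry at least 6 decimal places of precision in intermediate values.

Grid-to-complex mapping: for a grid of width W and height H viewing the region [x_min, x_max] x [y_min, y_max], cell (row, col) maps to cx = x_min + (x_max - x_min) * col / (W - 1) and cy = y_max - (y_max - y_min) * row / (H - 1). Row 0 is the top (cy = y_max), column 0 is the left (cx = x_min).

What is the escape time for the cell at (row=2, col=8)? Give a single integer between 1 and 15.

z_0 = 0 + 0i, c = 0.6500 + 0.4550i
Iter 1: z = 0.6500 + 0.4550i, |z|^2 = 0.6295
Iter 2: z = 0.8655 + 1.0465i, |z|^2 = 1.8442
Iter 3: z = 0.3039 + 2.2664i, |z|^2 = 5.2291
Escaped at iteration 3

Answer: 3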